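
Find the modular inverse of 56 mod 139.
Since 139 is prime, by Fermat 56^(-1) ≡ 56^{137} ≡ 72 (mod 139). Verify: 56 × 72 = 4032 ≡ 1 (mod 139)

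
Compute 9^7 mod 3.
By repeated squaring (mod 3): 9^{1}≡0, 9^{2}≡0, 9^{4}≡0. Then 9^{7} = 9^{4+2+1} ≡ 0 × 0 × 0 ≡ 0 (mod 3)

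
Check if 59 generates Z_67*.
59^{11} ≡ 1 mod 67 and 11 < 66, so ord_67(59) = 11 ≠ 66 and 59 is not a primitive root.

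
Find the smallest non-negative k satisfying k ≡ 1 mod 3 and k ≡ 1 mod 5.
M = 3 × 5 = 15. M₁ = 5, y₁ ≡ 2 mod 3. M₂ = 3, y₂ ≡ 2 mod 5. k = 1×5×2 + 1×3×2 ≡ 1 mod 15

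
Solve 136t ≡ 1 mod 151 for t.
Since 151 is prime, by Fermat 136^(-1) ≡ 136^{149} ≡ 10 mod 151. Verify: 136 × 10 = 1360 ≡ 1 mod 151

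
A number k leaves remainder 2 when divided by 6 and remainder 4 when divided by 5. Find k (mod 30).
M = 6 × 5 = 30. M₁ = 5, y₁ ≡ 5 (mod 6). M₂ = 6, y₂ ≡ 1 (mod 5). k = 2×5×5 + 4×6×1 ≡ 14 (mod 30)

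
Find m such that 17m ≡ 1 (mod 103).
Since 103 is prime, by Fermat 17^(-1) ≡ 17^{101} ≡ 97 (mod 103). Verify: 17 × 97 = 1649 ≡ 1 (mod 103)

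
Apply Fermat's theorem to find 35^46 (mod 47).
By Fermat's Little Theorem, 35^{46} ≡ 1 (mod 47) since 47 is prime and gcd(35, 47) = 1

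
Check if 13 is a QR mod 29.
By Euler's criterion: 13^{14} ≡ 1 mod 29. Since this equals 1, 13 is a QR.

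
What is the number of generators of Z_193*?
There are φ(193-1) = φ(192) = 64 primitive roots modulo 193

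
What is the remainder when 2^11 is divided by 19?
By repeated squaring mod 19: 2^{1}≡2, 2^{2}≡4, 2^{4}≡16, 2^{8}≡9. Then 2^{11} = 2^{8+2+1} ≡ 9 × 4 × 2 ≡ 15 mod 19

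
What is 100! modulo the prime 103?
(102)! = (100)! × (101) × (102) ≡ -1 mod 103. So (100)! ≡ -1 × [(102)(101)]^(-1) ≡ 51 mod 103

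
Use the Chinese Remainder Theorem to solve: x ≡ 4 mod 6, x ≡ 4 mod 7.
M = 6 × 7 = 42. M₁ = 7, y₁ ≡ 1 mod 6. M₂ = 6, y₂ ≡ 6 mod 7. x = 4×7×1 + 4×6×6 ≡ 4 mod 42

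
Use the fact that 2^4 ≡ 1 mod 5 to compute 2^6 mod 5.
By Fermat: 2^{4} ≡ 1 mod 5. So 2^{6} = 2^{4} · 2^{2} ≡ 2^{2} ≡ 4 mod 5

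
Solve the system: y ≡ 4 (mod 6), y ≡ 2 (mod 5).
M = 6 × 5 = 30. M₁ = 5, y₁ ≡ 5 (mod 6). M₂ = 6, y₂ ≡ 1 (mod 5). y = 4×5×5 + 2×6×1 ≡ 22 (mod 30)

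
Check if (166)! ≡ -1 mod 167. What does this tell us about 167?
(166)! mod 167 = 166. Since this equals -1 mod 167, Wilson confirms 167 is prime.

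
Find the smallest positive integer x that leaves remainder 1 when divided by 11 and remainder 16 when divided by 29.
M = 11 × 29 = 319. M₁ = 29, y₁ ≡ 8 (mod 11). M₂ = 11, y₂ ≡ 8 (mod 29). x = 1×29×8 + 16×11×8 ≡ 45 (mod 319)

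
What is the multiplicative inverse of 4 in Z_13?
Since 13 is prime, by Fermat 4^(-1) ≡ 4^{11} ≡ 10 mod 13. Verify: 4 × 10 = 40 ≡ 1 mod 13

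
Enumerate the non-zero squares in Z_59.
Quadratic residues modulo 59: {1, 3, 4, 5, 7, 9, 12, 15, 16, 17, 19, 20, 21, 22, 25, 26, 27, 28, 29, 35, 36, 41, 45, 46, 48, 49, 51, 53, 57}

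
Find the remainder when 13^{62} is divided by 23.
By Fermat: 13^{22} ≡ 1 mod 23. 62 = 2×22 + 18. So 13^{62} ≡ 13^{18} ≡ 9 mod 23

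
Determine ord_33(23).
Powers of 23 mod 33: 23^1≡23, 23^2≡1. ord_33(23) = 2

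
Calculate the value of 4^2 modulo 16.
4^{2} = 16 ≡ 0 (mod 16)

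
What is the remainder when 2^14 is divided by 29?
By repeated squaring mod 29: 2^{1}≡2, 2^{2}≡4, 2^{4}≡16, 2^{8}≡24. Then 2^{14} = 2^{8+4+2} ≡ 24 × 16 × 4 ≡ 28 mod 29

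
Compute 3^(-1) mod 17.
Since 17 is prime, by Fermat 3^(-1) ≡ 3^{15} ≡ 6 mod 17. Verify: 3 × 6 = 18 ≡ 1 mod 17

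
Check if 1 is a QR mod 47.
By Euler's criterion: 1^{23} ≡ 1 (mod 47). Since this equals 1, 1 is a QR.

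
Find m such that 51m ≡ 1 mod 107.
Since 107 is prime, by Fermat 51^(-1) ≡ 51^{105} ≡ 21 mod 107. Verify: 51 × 21 = 1071 ≡ 1 mod 107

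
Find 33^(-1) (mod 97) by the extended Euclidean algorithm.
Extended GCD: 33(-47) + 97(16) = 1. So 33^(-1) ≡ -47 ≡ 50 (mod 97). Verify: 33 × 50 = 1650 ≡ 1 (mod 97)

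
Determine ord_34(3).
Powers of 3 mod 34: 3^1≡3, 3^2≡9, 3^3≡27, 3^4≡13, 3^5≡5, 3^6≡15, 3^7≡11, 3^8≡33, 3^9≡31, 3^10≡25, 3^11≡7, 3^12≡21, 3^13≡29, 3^14≡19, 3^15≡23, 3^16≡1. ord_34(3) = 16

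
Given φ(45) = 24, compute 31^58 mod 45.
By Euler: 31^{24} ≡ 1 (mod 45) since gcd(31, 45) = 1. 58 = 2×24 + 10. So 31^{58} ≡ 31^{10} ≡ 31 (mod 45)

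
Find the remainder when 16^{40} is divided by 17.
By Fermat: 16^{16} ≡ 1 mod 17. 40 = 2×16 + 8. So 16^{40} ≡ 16^{8} ≡ 1 mod 17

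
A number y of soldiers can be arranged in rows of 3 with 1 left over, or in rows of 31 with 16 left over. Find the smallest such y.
M = 3 × 31 = 93. M₁ = 31, y₁ ≡ 1 (mod 3). M₂ = 3, y₂ ≡ 21 (mod 31). y = 1×31×1 + 16×3×21 ≡ 16 (mod 93)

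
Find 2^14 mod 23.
By repeated squaring mod 23: 2^{1}≡2, 2^{2}≡4, 2^{4}≡16, 2^{8}≡3. Then 2^{14} = 2^{8+4+2} ≡ 3 × 16 × 4 ≡ 8 mod 23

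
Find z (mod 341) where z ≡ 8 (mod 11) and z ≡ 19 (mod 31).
M = 11 × 31 = 341. M₁ = 31, y₁ ≡ 5 (mod 11). M₂ = 11, y₂ ≡ 17 (mod 31). z = 8×31×5 + 19×11×17 ≡ 19 (mod 341)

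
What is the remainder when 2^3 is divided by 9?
2^{3} = 8 ≡ 8 (mod 9)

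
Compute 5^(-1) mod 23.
Since 23 is prime, by Fermat 5^(-1) ≡ 5^{21} ≡ 14 mod 23. Verify: 5 × 14 = 70 ≡ 1 mod 23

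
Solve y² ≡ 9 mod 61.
The square roots of 9 mod 61 are 58 and 3. Verify: 58² = 3364 ≡ 9 mod 61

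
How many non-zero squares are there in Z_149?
For prime 149, there are (p-1)/2 = (149-1)/2 = 74 quadratic residues (excluding 0).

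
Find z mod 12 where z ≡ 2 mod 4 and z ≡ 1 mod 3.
M = 4 × 3 = 12. M₁ = 3, y₁ ≡ 3 mod 4. M₂ = 4, y₂ ≡ 1 mod 3. z = 2×3×3 + 1×4×1 ≡ 10 mod 12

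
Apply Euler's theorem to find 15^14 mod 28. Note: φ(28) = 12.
By Euler: 15^{12} ≡ 1 mod 28 since gcd(15, 28) = 1. 14 = 1×12 + 2. So 15^{14} ≡ 15^{2} ≡ 1 mod 28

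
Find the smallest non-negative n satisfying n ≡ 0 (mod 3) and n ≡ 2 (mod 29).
M = 3 × 29 = 87. M₁ = 29, y₁ ≡ 2 (mod 3). M₂ = 3, y₂ ≡ 10 (mod 29). n = 0×29×2 + 2×3×10 ≡ 60 (mod 87)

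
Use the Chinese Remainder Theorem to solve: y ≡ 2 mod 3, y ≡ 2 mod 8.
M = 3 × 8 = 24. M₁ = 8, y₁ ≡ 2 mod 3. M₂ = 3, y₂ ≡ 3 mod 8. y = 2×8×2 + 2×3×3 ≡ 2 mod 24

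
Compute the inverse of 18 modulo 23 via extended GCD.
Extended GCD: 18(9) + 23(-7) = 1. So 18^(-1) ≡ 9 (mod 23). Verify: 18 × 9 = 162 ≡ 1 (mod 23)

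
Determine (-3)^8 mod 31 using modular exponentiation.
By repeated squaring mod 31: (-3)^{1}≡28, (-3)^{2}≡9, (-3)^{4}≡19, (-3)^{8}≡20. So (-3)^{8} ≡ 20 mod 31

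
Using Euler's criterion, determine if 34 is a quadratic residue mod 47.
By Euler's criterion: 34^{23} ≡ 1 (mod 47). Since this equals 1, 34 is a QR.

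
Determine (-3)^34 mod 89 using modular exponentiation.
By repeated squaring mod 89: (-3)^{1}≡86, (-3)^{2}≡9, (-3)^{4}≡81, (-3)^{8}≡64, (-3)^{16}≡2, (-3)^{32}≡4. Then (-3)^{34} = (-3)^{32+2} ≡ 4 × 9 ≡ 36 mod 89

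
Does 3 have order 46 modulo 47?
3^{23} ≡ 1 (mod 47) and 23 < 46, so ord_47(3) = 23 ≠ 46 and 3 is not a primitive root.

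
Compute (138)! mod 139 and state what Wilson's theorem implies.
(138)! mod 139 = 138. Since this equals -1 (mod 139), Wilson confirms 139 is prime.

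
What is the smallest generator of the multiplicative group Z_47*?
g = 5. Powers: [5, 25, 31, 14, 23, 21, 11, 8, 40, 12, ...] generates all 46 non-zero residues.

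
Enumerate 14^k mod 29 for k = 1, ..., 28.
14^1, 14^2, ..., 14^{28} mod 29: [14, 22, 18, 20, 19, 5, 12, 23, 3, 13, 8, 25, 2, 28, 15, 7, 11, 9, 10, 24, 17, 6, 26, 16, 21, 4, 27, 1]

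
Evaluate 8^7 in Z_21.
By repeated squaring (mod 21): 8^{1}≡8, 8^{2}≡1, 8^{4}≡1. Then 8^{7} = 8^{4+2+1} ≡ 1 × 1 × 8 ≡ 8 (mod 21)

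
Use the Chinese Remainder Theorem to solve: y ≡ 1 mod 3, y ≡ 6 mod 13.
M = 3 × 13 = 39. M₁ = 13, y₁ ≡ 1 mod 3. M₂ = 3, y₂ ≡ 9 mod 13. y = 1×13×1 + 6×3×9 ≡ 19 mod 39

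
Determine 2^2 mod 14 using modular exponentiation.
2^{2} = 4 ≡ 4 (mod 14)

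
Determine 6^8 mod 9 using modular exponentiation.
By repeated squaring (mod 9): 6^{1}≡6, 6^{2}≡0, 6^{4}≡0, 6^{8}≡0. So 6^{8} ≡ 0 (mod 9)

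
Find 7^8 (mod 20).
By repeated squaring (mod 20): 7^{1}≡7, 7^{2}≡9, 7^{4}≡1, 7^{8}≡1. So 7^{8} ≡ 1 (mod 20)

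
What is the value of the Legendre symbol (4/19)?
(4/19) = 4^{9} mod 19 = 1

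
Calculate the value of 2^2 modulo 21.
2^{2} = 4 ≡ 4 (mod 21)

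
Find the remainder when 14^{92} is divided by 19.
By Fermat: 14^{18} ≡ 1 (mod 19). 92 = 5×18 + 2. So 14^{92} ≡ 14^{2} ≡ 6 (mod 19)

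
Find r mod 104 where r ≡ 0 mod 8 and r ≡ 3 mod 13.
M = 8 × 13 = 104. M₁ = 13, y₁ ≡ 5 mod 8. M₂ = 8, y₂ ≡ 5 mod 13. r = 0×13×5 + 3×8×5 ≡ 16 mod 104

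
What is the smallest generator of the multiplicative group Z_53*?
g = 2. For each prime q|52: 2^{26}≡52, 2^{4}≡16, none ≡ 1, so ord_53(2) = 52 and 2 is a primitive root.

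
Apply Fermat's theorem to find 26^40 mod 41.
By Fermat's Little Theorem, 26^{40} ≡ 1 mod 41 since 41 is prime and gcd(26, 41) = 1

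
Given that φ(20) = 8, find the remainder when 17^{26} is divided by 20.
By Euler: 17^{8} ≡ 1 mod 20 since gcd(17, 20) = 1. 26 = 3×8 + 2. So 17^{26} ≡ 17^{2} ≡ 9 mod 20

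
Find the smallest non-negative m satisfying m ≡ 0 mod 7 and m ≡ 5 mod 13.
M = 7 × 13 = 91. M₁ = 13, y₁ ≡ 6 mod 7. M₂ = 7, y₂ ≡ 2 mod 13. m = 0×13×6 + 5×7×2 ≡ 70 mod 91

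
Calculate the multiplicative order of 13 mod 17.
Powers of 13 mod 17: 13^1≡13, 13^2≡16, 13^3≡4, 13^4≡1. Order = 4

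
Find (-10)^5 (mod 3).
Using Fermat: (-10)^{2} ≡ 1 (mod 3). 5 ≡ 1 (mod 2). So (-10)^{5} ≡ (-10)^{1} ≡ 2 (mod 3)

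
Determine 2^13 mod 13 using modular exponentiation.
Using Fermat: 2^{12} ≡ 1 (mod 13). 13 ≡ 1 (mod 12). So 2^{13} ≡ 2^{1} ≡ 2 (mod 13)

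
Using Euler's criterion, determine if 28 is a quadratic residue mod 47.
By Euler's criterion: 28^{23} ≡ 1 mod 47. Since this equals 1, 28 is a QR.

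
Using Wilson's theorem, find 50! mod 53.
(52)! = (50)! × (51) × (52) ≡ -1 mod 53. So (50)! ≡ -1 × [(52)(51)]^(-1) ≡ 26 mod 53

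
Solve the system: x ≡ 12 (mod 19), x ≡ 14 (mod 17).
M = 19 × 17 = 323. M₁ = 17, y₁ ≡ 9 (mod 19). M₂ = 19, y₂ ≡ 9 (mod 17). x = 12×17×9 + 14×19×9 ≡ 31 (mod 323)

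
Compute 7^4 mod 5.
7^{4} = 2401 ≡ 1 (mod 5)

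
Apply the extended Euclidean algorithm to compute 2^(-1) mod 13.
Extended GCD: 2(-6) + 13(1) = 1. So 2^(-1) ≡ -6 ≡ 7 (mod 13). Verify: 2 × 7 = 14 ≡ 1 (mod 13)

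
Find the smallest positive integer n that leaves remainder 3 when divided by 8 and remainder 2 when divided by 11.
M = 8 × 11 = 88. M₁ = 11, y₁ ≡ 3 mod 8. M₂ = 8, y₂ ≡ 7 mod 11. n = 3×11×3 + 2×8×7 ≡ 35 mod 88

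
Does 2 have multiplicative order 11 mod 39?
Powers of 2 mod 39: 2^1≡2, 2^2≡4, 2^3≡8, 2^4≡16, 2^5≡32, 2^6≡25, 2^7≡11, 2^8≡22, 2^9≡5, 2^10≡10, 2^11≡20, 2^12≡1. 2^11≡20≢1, so ord ≠ 11. No, the actual order is 12.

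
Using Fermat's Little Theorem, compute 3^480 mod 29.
By Fermat: 3^{28} ≡ 1 (mod 29). 480 ≡ 4 (mod 28). So 3^{480} ≡ 3^{4} ≡ 23 (mod 29)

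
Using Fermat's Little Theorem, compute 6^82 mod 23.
By Fermat: 6^{22} ≡ 1 (mod 23). 82 = 3×22 + 16. So 6^{82} ≡ 6^{16} ≡ 2 (mod 23)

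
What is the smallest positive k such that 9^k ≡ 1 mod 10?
Powers of 9 mod 10: 9^1≡9, 9^2≡1. So the order of 9 is 2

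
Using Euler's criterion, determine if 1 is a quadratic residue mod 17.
By Euler's criterion: 1^{8} ≡ 1 mod 17. Since this equals 1, 1 is a QR.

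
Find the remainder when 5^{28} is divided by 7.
By Fermat: 5^{6} ≡ 1 (mod 7). 28 = 4×6 + 4. So 5^{28} ≡ 5^{4} ≡ 2 (mod 7)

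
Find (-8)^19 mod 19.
Using Fermat: (-8)^{18} ≡ 1 mod 19. 19 ≡ 1 mod 18. So (-8)^{19} ≡ (-8)^{1} ≡ 11 mod 19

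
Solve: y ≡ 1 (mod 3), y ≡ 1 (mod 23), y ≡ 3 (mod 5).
M = 3 × 23 × 5 = 345. M₁ = 115, y₁ ≡ 1 (mod 3). M₂ = 15, y₂ ≡ 20 (mod 23). M₃ = 69, y₃ ≡ 4 (mod 5). y = 1×115×1 + 1×15×20 + 3×69×4 ≡ 208 (mod 345)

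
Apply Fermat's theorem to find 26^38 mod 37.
By Fermat: 26^{36} ≡ 1 mod 37. So 26^{38} = 26^{36} · 26^{2} ≡ 26^{2} ≡ 10 mod 37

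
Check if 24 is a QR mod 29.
By Euler's criterion: 24^{14} ≡ 1 mod 29. Since this equals 1, 24 is a QR.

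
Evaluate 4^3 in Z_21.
4^{3} = 64 ≡ 1 (mod 21)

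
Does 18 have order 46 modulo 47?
18^{23} ≡ 1 (mod 47) and 23 < 46, so ord_47(18) = 23 ≠ 46 and 18 is not a primitive root.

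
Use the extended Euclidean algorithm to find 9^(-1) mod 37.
Extended GCD: 9(-4) + 37(1) = 1. So 9^(-1) ≡ -4 ≡ 33 (mod 37). Verify: 9 × 33 = 297 ≡ 1 (mod 37)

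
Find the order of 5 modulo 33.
Powers of 5 mod 33: 5^1≡5, 5^2≡25, 5^3≡26, 5^4≡31, 5^5≡23, 5^6≡16, 5^7≡14, 5^8≡4, 5^9≡20, 5^10≡1. Order = 10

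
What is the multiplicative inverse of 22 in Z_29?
Since 29 is prime, by Fermat 22^(-1) ≡ 22^{27} ≡ 4 (mod 29). Verify: 22 × 4 = 88 ≡ 1 (mod 29)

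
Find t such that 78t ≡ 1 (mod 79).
Since 79 is prime, by Fermat 78^(-1) ≡ 78^{77} ≡ 78 (mod 79). Verify: 78 × 78 = 6084 ≡ 1 (mod 79)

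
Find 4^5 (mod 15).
By repeated squaring (mod 15): 4^{1}≡4, 4^{2}≡1, 4^{4}≡1. Then 4^{5} = 4^{4+1} ≡ 1 × 4 ≡ 4 (mod 15)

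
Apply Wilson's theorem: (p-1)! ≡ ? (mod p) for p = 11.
By Wilson's theorem, (10)! ≡ -1 ≡ 10 mod 11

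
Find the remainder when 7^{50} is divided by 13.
By Fermat: 7^{12} ≡ 1 (mod 13). 50 = 4×12 + 2. So 7^{50} ≡ 7^{2} ≡ 10 (mod 13)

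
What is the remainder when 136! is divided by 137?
By Wilson's theorem, (136)! ≡ -1 ≡ 136 (mod 137)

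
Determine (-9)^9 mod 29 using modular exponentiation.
By repeated squaring (mod 29): (-9)^{1}≡20, (-9)^{2}≡23, (-9)^{4}≡7, (-9)^{8}≡20. Then (-9)^{9} = (-9)^{8+1} ≡ 20 × 20 ≡ 23 (mod 29)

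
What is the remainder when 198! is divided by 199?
By Wilson's theorem, (198)! ≡ -1 ≡ 198 (mod 199)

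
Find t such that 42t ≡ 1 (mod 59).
Since 59 is prime, by Fermat 42^(-1) ≡ 42^{57} ≡ 52 (mod 59). Verify: 42 × 52 = 2184 ≡ 1 (mod 59)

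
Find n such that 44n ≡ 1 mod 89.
Since 89 is prime, by Fermat 44^(-1) ≡ 44^{87} ≡ 87 mod 89. Verify: 44 × 87 = 3828 ≡ 1 mod 89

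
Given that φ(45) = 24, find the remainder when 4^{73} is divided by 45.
By Euler: 4^{24} ≡ 1 mod 45 since gcd(4, 45) = 1. 73 = 3×24 + 1. So 4^{73} ≡ 4^{1} ≡ 4 mod 45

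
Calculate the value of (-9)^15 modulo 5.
Using Fermat: (-9)^{4} ≡ 1 mod 5. 15 ≡ 3 mod 4. So (-9)^{15} ≡ (-9)^{3} ≡ 1 mod 5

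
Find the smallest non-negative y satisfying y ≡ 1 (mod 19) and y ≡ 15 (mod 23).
M = 19 × 23 = 437. M₁ = 23, y₁ ≡ 5 (mod 19). M₂ = 19, y₂ ≡ 17 (mod 23). y = 1×23×5 + 15×19×17 ≡ 153 (mod 437)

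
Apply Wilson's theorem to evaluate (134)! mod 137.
(136)! = (134)! × (135) × (136) ≡ -1 mod 137. So (134)! ≡ -1 × [(136)(135)]^(-1) ≡ 68 mod 137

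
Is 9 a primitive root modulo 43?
9^{21} ≡ 1 (mod 43) and 21 < 42, so ord_43(9) = 21 ≠ 42 and 9 is not a primitive root.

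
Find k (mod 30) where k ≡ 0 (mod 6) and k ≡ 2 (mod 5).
M = 6 × 5 = 30. M₁ = 5, y₁ ≡ 5 (mod 6). M₂ = 6, y₂ ≡ 1 (mod 5). k = 0×5×5 + 2×6×1 ≡ 12 (mod 30)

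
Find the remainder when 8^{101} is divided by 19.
By Fermat: 8^{18} ≡ 1 (mod 19). 101 = 5×18 + 11. So 8^{101} ≡ 8^{11} ≡ 12 (mod 19)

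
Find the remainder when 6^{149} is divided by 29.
By Fermat: 6^{28} ≡ 1 mod 29. 149 = 5×28 + 9. So 6^{149} ≡ 6^{9} ≡ 22 mod 29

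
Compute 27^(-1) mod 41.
Since 41 is prime, by Fermat 27^(-1) ≡ 27^{39} ≡ 38 mod 41. Verify: 27 × 38 = 1026 ≡ 1 mod 41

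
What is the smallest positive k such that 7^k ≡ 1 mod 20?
Powers of 7 mod 20: 7^1≡7, 7^2≡9, 7^3≡3, 7^4≡1. ord_20(7) = 4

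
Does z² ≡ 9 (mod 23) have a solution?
By Euler's criterion: 9^{11} ≡ 1 (mod 23). Since this equals 1, 9 is a QR.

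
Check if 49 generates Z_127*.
49^{63} ≡ 1 (mod 127) and 63 < 126, so ord_127(49) = 63 ≠ 126 and 49 is not a primitive root.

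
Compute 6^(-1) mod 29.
Since 29 is prime, by Fermat 6^(-1) ≡ 6^{27} ≡ 5 mod 29. Verify: 6 × 5 = 30 ≡ 1 mod 29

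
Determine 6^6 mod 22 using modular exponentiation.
By repeated squaring mod 22: 6^{1}≡6, 6^{2}≡14, 6^{4}≡20. Then 6^{6} = 6^{4+2} ≡ 20 × 14 ≡ 16 mod 22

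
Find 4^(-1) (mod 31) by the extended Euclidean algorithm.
Extended GCD: 4(8) + 31(-1) = 1. So 4^(-1) ≡ 8 (mod 31). Verify: 4 × 8 = 32 ≡ 1 (mod 31)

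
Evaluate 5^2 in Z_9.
5^{2} = 25 ≡ 7 mod 9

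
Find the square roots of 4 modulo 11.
The square roots of 4 mod 11 are 9 and 2. Verify: 9² = 81 ≡ 4 (mod 11)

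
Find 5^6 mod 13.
By repeated squaring mod 13: 5^{1}≡5, 5^{2}≡12, 5^{4}≡1. Then 5^{6} = 5^{4+2} ≡ 1 × 12 ≡ 12 mod 13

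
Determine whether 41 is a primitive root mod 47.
ord_47(41) divides 46. For each prime q|46: 41^{23}≡46, 41^{2}≡36, none ≡ 1. So 41 has order 46 and is a primitive root mod 47.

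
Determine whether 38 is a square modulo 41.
By Euler's criterion: 38^{20} ≡ 40 mod 41. Since this equals -1 (≡ 40), 38 is not a QR.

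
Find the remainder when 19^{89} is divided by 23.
By Fermat: 19^{22} ≡ 1 (mod 23). 89 = 4×22 + 1. So 19^{89} ≡ 19^{1} ≡ 19 (mod 23)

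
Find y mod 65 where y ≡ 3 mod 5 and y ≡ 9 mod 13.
M = 5 × 13 = 65. M₁ = 13, y₁ ≡ 2 mod 5. M₂ = 5, y₂ ≡ 8 mod 13. y = 3×13×2 + 9×5×8 ≡ 48 mod 65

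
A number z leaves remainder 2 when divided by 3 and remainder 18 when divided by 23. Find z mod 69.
M = 3 × 23 = 69. M₁ = 23, y₁ ≡ 2 mod 3. M₂ = 3, y₂ ≡ 8 mod 23. z = 2×23×2 + 18×3×8 ≡ 41 mod 69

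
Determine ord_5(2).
Powers of 2 mod 5: 2^1≡2, 2^2≡4, 2^3≡3, 2^4≡1. Order = 4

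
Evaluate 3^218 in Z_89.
Using Fermat: 3^{88} ≡ 1 mod 89. 218 ≡ 42 mod 88. So 3^{218} ≡ 3^{42} ≡ 79 mod 89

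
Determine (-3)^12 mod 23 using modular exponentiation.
By repeated squaring mod 23: (-3)^{1}≡20, (-3)^{2}≡9, (-3)^{4}≡12, (-3)^{8}≡6. Then (-3)^{12} = (-3)^{8+4} ≡ 6 × 12 ≡ 3 mod 23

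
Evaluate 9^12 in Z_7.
Using Fermat: 9^{6} ≡ 1 (mod 7). 12 ≡ 0 (mod 6). So 9^{12} ≡ 9^{0} ≡ 1 (mod 7)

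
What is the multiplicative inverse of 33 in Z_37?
Since 37 is prime, by Fermat 33^(-1) ≡ 33^{35} ≡ 9 (mod 37). Verify: 33 × 9 = 297 ≡ 1 (mod 37)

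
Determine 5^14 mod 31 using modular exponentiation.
By repeated squaring (mod 31): 5^{1}≡5, 5^{2}≡25, 5^{4}≡5, 5^{8}≡25. Then 5^{14} = 5^{8+4+2} ≡ 25 × 5 × 25 ≡ 25 (mod 31)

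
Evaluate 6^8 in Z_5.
Using Fermat: 6^{4} ≡ 1 mod 5. 8 ≡ 0 mod 4. So 6^{8} ≡ 6^{0} ≡ 1 mod 5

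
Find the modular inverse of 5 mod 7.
Since 7 is prime, by Fermat 5^(-1) ≡ 5^{5} ≡ 3 mod 7. Verify: 5 × 3 = 15 ≡ 1 mod 7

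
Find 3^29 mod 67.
By repeated squaring mod 67: 3^{1}≡3, 3^{2}≡9, 3^{4}≡14, 3^{8}≡62, 3^{16}≡25. Then 3^{29} = 3^{16+8+4+1} ≡ 25 × 62 × 14 × 3 ≡ 43 mod 67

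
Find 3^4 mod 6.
3^{4} = 81 ≡ 3 mod 6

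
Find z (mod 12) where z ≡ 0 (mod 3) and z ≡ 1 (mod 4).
M = 3 × 4 = 12. M₁ = 4, y₁ ≡ 1 (mod 3). M₂ = 3, y₂ ≡ 3 (mod 4). z = 0×4×1 + 1×3×3 ≡ 9 (mod 12)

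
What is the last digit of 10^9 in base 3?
Using Fermat: 10^{2} ≡ 1 (mod 3). 9 ≡ 1 (mod 2). So 10^{9} ≡ 10^{1} ≡ 1 (mod 3)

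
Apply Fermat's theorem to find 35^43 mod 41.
By Fermat: 35^{40} ≡ 1 mod 41. So 35^{43} = 35^{40} · 35^{3} ≡ 35^{3} ≡ 30 mod 41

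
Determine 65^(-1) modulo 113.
Since 113 is prime, by Fermat 65^(-1) ≡ 65^{111} ≡ 40 (mod 113). Verify: 65 × 40 = 2600 ≡ 1 (mod 113)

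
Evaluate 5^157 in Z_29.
Using Fermat: 5^{28} ≡ 1 mod 29. 157 ≡ 17 mod 28. So 5^{157} ≡ 5^{17} ≡ 9 mod 29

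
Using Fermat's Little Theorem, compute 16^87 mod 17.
By Fermat: 16^{16} ≡ 1 (mod 17). 87 = 5×16 + 7. So 16^{87} ≡ 16^{7} ≡ 16 (mod 17)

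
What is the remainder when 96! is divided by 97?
By Wilson's theorem, (96)! ≡ -1 ≡ 96 mod 97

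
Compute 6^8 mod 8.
By repeated squaring (mod 8): 6^{1}≡6, 6^{2}≡4, 6^{4}≡0, 6^{8}≡0. So 6^{8} ≡ 0 (mod 8)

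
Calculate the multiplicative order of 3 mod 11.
Powers of 3 mod 11: 3^1≡3, 3^2≡9, 3^3≡5, 3^4≡4, 3^5≡1. ord_11(3) = 5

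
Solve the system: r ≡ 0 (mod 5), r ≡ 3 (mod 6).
M = 5 × 6 = 30. M₁ = 6, y₁ ≡ 1 (mod 5). M₂ = 5, y₂ ≡ 5 (mod 6). r = 0×6×1 + 3×5×5 ≡ 15 (mod 30)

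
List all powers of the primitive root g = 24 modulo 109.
24^1, 24^2, ..., 24^{108} mod 109: [24, 31, 90, 89, 65, 34, 53, 73, 8, 83, 30, 66, 58, 84, 54, 97, 39, 64, 10, 22, 92, 28, 18, 105, 13, 94, 76, 80, 67, 82, 6, 35, 77, 104, 98, 63, 95, 100, 2, 48, 62, 71, 69, 21, 68, 106, 37, 16, 57, 60, 23, 7, 59, 108, 85, 78, 19, 20, 44, 75, 56, 36, 101, 26, 79, 43, 51, 25, 55, 12, 70, 45, 99, 87, 17, 81, 91, 4, 96, 15, 33, 29, 42, 27, 103, 74, 32, 5, 11, 46, 14, 9, 107, 61, 47, 38, 40, 88, 41, 3, 72, 93, 52, 49, 86, 102, 50, 1]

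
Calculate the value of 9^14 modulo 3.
By repeated squaring (mod 3): 9^{1}≡0, 9^{2}≡0, 9^{4}≡0, 9^{8}≡0. Then 9^{14} = 9^{8+4+2} ≡ 0 × 0 × 0 ≡ 0 (mod 3)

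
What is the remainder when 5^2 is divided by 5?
5^{2} = 25 ≡ 0 mod 5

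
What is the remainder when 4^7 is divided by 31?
By repeated squaring (mod 31): 4^{1}≡4, 4^{2}≡16, 4^{4}≡8. Then 4^{7} = 4^{4+2+1} ≡ 8 × 16 × 4 ≡ 16 (mod 31)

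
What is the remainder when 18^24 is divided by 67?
By repeated squaring (mod 67): 18^{1}≡18, 18^{2}≡56, 18^{4}≡54, 18^{8}≡35, 18^{16}≡19. Then 18^{24} = 18^{16+8} ≡ 19 × 35 ≡ 62 (mod 67)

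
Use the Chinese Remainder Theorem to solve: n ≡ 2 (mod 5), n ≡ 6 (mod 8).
M = 5 × 8 = 40. M₁ = 8, y₁ ≡ 2 (mod 5). M₂ = 5, y₂ ≡ 5 (mod 8). n = 2×8×2 + 6×5×5 ≡ 22 (mod 40)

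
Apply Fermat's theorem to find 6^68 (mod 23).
By Fermat: 6^{22} ≡ 1 (mod 23). 68 = 3×22 + 2. So 6^{68} ≡ 6^{2} ≡ 13 (mod 23)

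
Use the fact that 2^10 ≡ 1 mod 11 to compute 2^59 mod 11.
By Fermat: 2^{10} ≡ 1 mod 11. 59 = 5×10 + 9. So 2^{59} ≡ 2^{9} ≡ 6 mod 11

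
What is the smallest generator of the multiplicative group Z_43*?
g = 3. Powers: [3, 9, 27, 38, 28, 41, 37, 25, 32, 10, ...] generates all 42 non-zero residues.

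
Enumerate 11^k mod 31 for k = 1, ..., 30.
11^1, 11^2, ..., 11^{30} mod 31: [11, 28, 29, 9, 6, 4, 13, 19, 23, 5, 24, 16, 21, 14, 30, 20, 3, 2, 22, 25, 27, 18, 12, 8, 26, 7, 15, 10, 17, 1]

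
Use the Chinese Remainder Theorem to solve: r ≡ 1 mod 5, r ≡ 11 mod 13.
M = 5 × 13 = 65. M₁ = 13, y₁ ≡ 2 mod 5. M₂ = 5, y₂ ≡ 8 mod 13. r = 1×13×2 + 11×5×8 ≡ 11 mod 65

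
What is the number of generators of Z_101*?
A prime p has φ(p-1) primitive roots; here φ(100) = 40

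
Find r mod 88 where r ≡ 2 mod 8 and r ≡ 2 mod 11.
M = 8 × 11 = 88. M₁ = 11, y₁ ≡ 3 mod 8. M₂ = 8, y₂ ≡ 7 mod 11. r = 2×11×3 + 2×8×7 ≡ 2 mod 88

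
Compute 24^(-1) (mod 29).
Since 29 is prime, by Fermat 24^(-1) ≡ 24^{27} ≡ 23 (mod 29). Verify: 24 × 23 = 552 ≡ 1 (mod 29)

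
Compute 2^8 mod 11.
By repeated squaring mod 11: 2^{1}≡2, 2^{2}≡4, 2^{4}≡5, 2^{8}≡3. So 2^{8} ≡ 3 mod 11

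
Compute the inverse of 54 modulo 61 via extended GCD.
Extended GCD: 54(26) + 61(-23) = 1. So 54^(-1) ≡ 26 mod 61. Verify: 54 × 26 = 1404 ≡ 1 mod 61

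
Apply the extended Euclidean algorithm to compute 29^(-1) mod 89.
Extended GCD: 29(43) + 89(-14) = 1. So 29^(-1) ≡ 43 mod 89. Verify: 29 × 43 = 1247 ≡ 1 mod 89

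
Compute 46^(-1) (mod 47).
Since 47 is prime, by Fermat 46^(-1) ≡ 46^{45} ≡ 46 (mod 47). Verify: 46 × 46 = 2116 ≡ 1 (mod 47)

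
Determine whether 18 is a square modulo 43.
By Euler's criterion: 18^{21} ≡ 42 mod 43. Since this equals -1 (≡ 42), 18 is not a QR.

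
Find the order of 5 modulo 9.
Powers of 5 mod 9: 5^1≡5, 5^2≡7, 5^3≡8, 5^4≡4, 5^5≡2, 5^6≡1. So the order of 5 is 6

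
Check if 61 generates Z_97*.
61^{3} ≡ 1 mod 97 and 3 < 96, so ord_97(61) = 3 ≠ 96 and 61 is not a primitive root.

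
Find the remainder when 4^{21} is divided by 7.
By Fermat: 4^{6} ≡ 1 (mod 7). 21 = 3×6 + 3. So 4^{21} ≡ 4^{3} ≡ 1 (mod 7)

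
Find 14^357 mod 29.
Using Fermat: 14^{28} ≡ 1 mod 29. 357 ≡ 21 mod 28. So 14^{357} ≡ 14^{21} ≡ 17 mod 29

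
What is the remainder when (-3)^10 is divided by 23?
By repeated squaring mod 23: (-3)^{1}≡20, (-3)^{2}≡9, (-3)^{4}≡12, (-3)^{8}≡6. Then (-3)^{10} = (-3)^{8+2} ≡ 6 × 9 ≡ 8 mod 23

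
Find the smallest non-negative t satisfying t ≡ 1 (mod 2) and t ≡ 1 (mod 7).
M = 2 × 7 = 14. M₁ = 7, y₁ ≡ 1 (mod 2). M₂ = 2, y₂ ≡ 4 (mod 7). t = 1×7×1 + 1×2×4 ≡ 1 (mod 14)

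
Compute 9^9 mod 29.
By repeated squaring (mod 29): 9^{1}≡9, 9^{2}≡23, 9^{4}≡7, 9^{8}≡20. Then 9^{9} = 9^{8+1} ≡ 20 × 9 ≡ 6 (mod 29)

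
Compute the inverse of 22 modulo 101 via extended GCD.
Extended GCD: 22(23) + 101(-5) = 1. So 22^(-1) ≡ 23 (mod 101). Verify: 22 × 23 = 506 ≡ 1 (mod 101)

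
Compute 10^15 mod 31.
By repeated squaring mod 31: 10^{1}≡10, 10^{2}≡7, 10^{4}≡18, 10^{8}≡14. Then 10^{15} = 10^{8+4+2+1} ≡ 14 × 18 × 7 × 10 ≡ 1 mod 31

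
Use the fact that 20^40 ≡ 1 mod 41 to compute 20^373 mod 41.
By Fermat: 20^{40} ≡ 1 mod 41. 373 ≡ 13 mod 40. So 20^{373} ≡ 20^{13} ≡ 36 mod 41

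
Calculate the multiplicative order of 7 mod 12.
Powers of 7 mod 12: 7^1≡7, 7^2≡1. Order = 2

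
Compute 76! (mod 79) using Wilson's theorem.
(78)! = (76)! × (77) × (78) ≡ -1 (mod 79). So (76)! ≡ -1 × [(78)(77)]^(-1) ≡ 39 (mod 79)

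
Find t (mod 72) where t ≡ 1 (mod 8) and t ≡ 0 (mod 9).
M = 8 × 9 = 72. M₁ = 9, y₁ ≡ 1 (mod 8). M₂ = 8, y₂ ≡ 8 (mod 9). t = 1×9×1 + 0×8×8 ≡ 9 (mod 72)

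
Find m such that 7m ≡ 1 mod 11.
Since 11 is prime, by Fermat 7^(-1) ≡ 7^{9} ≡ 8 mod 11. Verify: 7 × 8 = 56 ≡ 1 mod 11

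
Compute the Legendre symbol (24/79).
(24/79) = 24^{39} mod 79 = -1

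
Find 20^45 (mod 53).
By repeated squaring (mod 53): 20^{1}≡20, 20^{2}≡29, 20^{4}≡46, 20^{8}≡49, 20^{16}≡16, 20^{32}≡44. Then 20^{45} = 20^{32+8+4+1} ≡ 44 × 49 × 46 × 20 ≡ 48 (mod 53)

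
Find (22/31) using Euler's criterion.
(22/31) = 22^{15} mod 31 = -1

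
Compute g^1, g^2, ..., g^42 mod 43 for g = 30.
30^1, 30^2, ..., 30^{42} mod 43: [30, 40, 39, 9, 12, 16, 7, 38, 22, 15, 20, 41, 26, 6, 8, 25, 19, 11, 29, 10, 42, 13, 3, 4, 34, 31, 27, 36, 5, 21, 28, 23, 2, 17, 37, 35, 18, 24, 32, 14, 33, 1]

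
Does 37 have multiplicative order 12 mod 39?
Powers of 37 mod 39: 37^1≡37, 37^2≡4, 37^3≡31, 37^4≡16, 37^5≡7, 37^6≡25, 37^7≡28, 37^8≡22, 37^9≡34, 37^10≡10, 37^11≡19, 37^12≡1. First k with 37^k≡1 is k=12. Yes, ord_39(37) = 12.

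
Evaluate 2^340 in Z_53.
Using Fermat: 2^{52} ≡ 1 mod 53. 340 ≡ 28 mod 52. So 2^{340} ≡ 2^{28} ≡ 49 mod 53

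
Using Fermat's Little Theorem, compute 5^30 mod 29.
By Fermat: 5^{28} ≡ 1 (mod 29). So 5^{30} = 5^{28} · 5^{2} ≡ 5^{2} ≡ 25 (mod 29)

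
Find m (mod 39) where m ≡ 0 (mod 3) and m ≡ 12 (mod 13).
M = 3 × 13 = 39. M₁ = 13, y₁ ≡ 1 (mod 3). M₂ = 3, y₂ ≡ 9 (mod 13). m = 0×13×1 + 12×3×9 ≡ 12 (mod 39)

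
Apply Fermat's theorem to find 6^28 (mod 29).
By Fermat's Little Theorem, 6^{28} ≡ 1 (mod 29) since 29 is prime and gcd(6, 29) = 1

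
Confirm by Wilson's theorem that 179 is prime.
(178)! mod 179 = 178. Since this equals -1 (mod 179), Wilson confirms 179 is prime.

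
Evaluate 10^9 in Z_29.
By repeated squaring mod 29: 10^{1}≡10, 10^{2}≡13, 10^{4}≡24, 10^{8}≡25. Then 10^{9} = 10^{8+1} ≡ 25 × 10 ≡ 18 mod 29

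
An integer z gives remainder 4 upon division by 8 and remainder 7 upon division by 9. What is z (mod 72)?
M = 8 × 9 = 72. M₁ = 9, y₁ ≡ 1 (mod 8). M₂ = 8, y₂ ≡ 8 (mod 9). z = 4×9×1 + 7×8×8 ≡ 52 (mod 72)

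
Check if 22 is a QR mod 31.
By Euler's criterion: 22^{15} ≡ 30 (mod 31). Since this equals -1 (≡ 30), 22 is not a QR.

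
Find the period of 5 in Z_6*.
Powers of 5 mod 6: 5^1≡5, 5^2≡1. Order = 2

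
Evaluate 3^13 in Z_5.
Using Fermat: 3^{4} ≡ 1 (mod 5). 13 ≡ 1 (mod 4). So 3^{13} ≡ 3^{1} ≡ 3 (mod 5)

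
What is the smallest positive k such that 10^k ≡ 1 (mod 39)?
Powers of 10 mod 39: 10^1≡10, 10^2≡22, 10^3≡25, 10^4≡16, 10^5≡4, 10^6≡1. Order = 6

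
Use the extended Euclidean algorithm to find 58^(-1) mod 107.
Extended GCD: 58(24) + 107(-13) = 1. So 58^(-1) ≡ 24 mod 107. Verify: 58 × 24 = 1392 ≡ 1 mod 107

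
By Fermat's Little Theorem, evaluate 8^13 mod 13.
By Fermat: 8^{12} ≡ 1 (mod 13). So 8^{13} = 8^{12} · 8^{1} ≡ 8^{1} ≡ 8 (mod 13)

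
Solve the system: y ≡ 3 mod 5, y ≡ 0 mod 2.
M = 5 × 2 = 10. M₁ = 2, y₁ ≡ 3 mod 5. M₂ = 5, y₂ ≡ 1 mod 2. y = 3×2×3 + 0×5×1 ≡ 8 mod 10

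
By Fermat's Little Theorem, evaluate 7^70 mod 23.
By Fermat: 7^{22} ≡ 1 (mod 23). 70 = 3×22 + 4. So 7^{70} ≡ 7^{4} ≡ 9 (mod 23)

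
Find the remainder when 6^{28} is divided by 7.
By Fermat: 6^{6} ≡ 1 (mod 7). 28 = 4×6 + 4. So 6^{28} ≡ 6^{4} ≡ 1 (mod 7)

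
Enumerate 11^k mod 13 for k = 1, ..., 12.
11^1, 11^2, ..., 11^{12} mod 13: [11, 4, 5, 3, 7, 12, 2, 9, 8, 10, 6, 1]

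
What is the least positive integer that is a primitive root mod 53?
g = 2. For each prime q|52: 2^{26}≡52, 2^{4}≡16, none ≡ 1, so ord_53(2) = 52 and 2 is a primitive root.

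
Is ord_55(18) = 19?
Powers of 18 mod 55: 18^1≡18, 18^2≡49, 18^3≡2, 18^4≡36, 18^5≡43, 18^6≡4, 18^7≡17, 18^8≡31, 18^9≡8, 18^10≡34, 18^11≡7, 18^12≡16, 18^13≡13, 18^14≡14, 18^15≡32, 18^16≡26, 18^17≡28, 18^18≡9, 18^19≡52, 18^20≡1. 18^19≡52≢1, so ord ≠ 19. No, the actual order is 20.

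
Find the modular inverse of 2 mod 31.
Since 31 is prime, by Fermat 2^(-1) ≡ 2^{29} ≡ 16 (mod 31). Verify: 2 × 16 = 32 ≡ 1 (mod 31)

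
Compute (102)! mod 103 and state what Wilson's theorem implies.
(102)! mod 103 = 102. Since this equals -1 (mod 103), Wilson confirms 103 is prime.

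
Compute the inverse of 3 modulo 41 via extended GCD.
Extended GCD: 3(14) + 41(-1) = 1. So 3^(-1) ≡ 14 (mod 41). Verify: 3 × 14 = 42 ≡ 1 (mod 41)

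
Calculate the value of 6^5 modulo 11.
By repeated squaring mod 11: 6^{1}≡6, 6^{2}≡3, 6^{4}≡9. Then 6^{5} = 6^{4+1} ≡ 9 × 6 ≡ 10 mod 11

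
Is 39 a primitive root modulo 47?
ord_47(39) divides 46. For each prime q|46: 39^{23}≡46, 39^{2}≡17, none ≡ 1. So 39 has order 46 and is a primitive root mod 47.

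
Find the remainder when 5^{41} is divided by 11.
By Fermat: 5^{10} ≡ 1 mod 11. 41 = 4×10 + 1. So 5^{41} ≡ 5^{1} ≡ 5 mod 11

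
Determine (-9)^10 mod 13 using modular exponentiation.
By repeated squaring (mod 13): (-9)^{1}≡4, (-9)^{2}≡3, (-9)^{4}≡9, (-9)^{8}≡3. Then (-9)^{10} = (-9)^{8+2} ≡ 3 × 3 ≡ 9 (mod 13)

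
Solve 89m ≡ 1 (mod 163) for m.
Since 163 is prime, by Fermat 89^(-1) ≡ 89^{161} ≡ 11 (mod 163). Verify: 89 × 11 = 979 ≡ 1 (mod 163)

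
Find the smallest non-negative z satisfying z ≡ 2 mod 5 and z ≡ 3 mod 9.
M = 5 × 9 = 45. M₁ = 9, y₁ ≡ 4 mod 5. M₂ = 5, y₂ ≡ 2 mod 9. z = 2×9×4 + 3×5×2 ≡ 12 mod 45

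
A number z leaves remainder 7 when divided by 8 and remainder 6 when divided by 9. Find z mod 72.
M = 8 × 9 = 72. M₁ = 9, y₁ ≡ 1 mod 8. M₂ = 8, y₂ ≡ 8 mod 9. z = 7×9×1 + 6×8×8 ≡ 15 mod 72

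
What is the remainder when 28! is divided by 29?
By Wilson's theorem, (28)! ≡ -1 ≡ 28 (mod 29)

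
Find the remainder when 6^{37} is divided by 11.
By Fermat: 6^{10} ≡ 1 (mod 11). 37 = 3×10 + 7. So 6^{37} ≡ 6^{7} ≡ 8 (mod 11)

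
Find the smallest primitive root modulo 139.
g = 2. Powers: [2, 4, 8, 16, 32, 64, 128, 117, ...] generates all 138 non-zero residues.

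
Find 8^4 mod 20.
8^{4} = 4096 ≡ 16 mod 20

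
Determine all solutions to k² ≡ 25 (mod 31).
The square roots of 25 mod 31 are 5 and 26. Verify: 5² = 25 ≡ 25 (mod 31)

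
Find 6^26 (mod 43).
By repeated squaring (mod 43): 6^{1}≡6, 6^{2}≡36, 6^{4}≡6, 6^{8}≡36, 6^{16}≡6. Then 6^{26} = 6^{16+8+2} ≡ 6 × 36 × 36 ≡ 36 (mod 43)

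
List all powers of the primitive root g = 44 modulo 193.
44^1, 44^2, ..., 44^{192} mod 193: [44, 6, 71, 36, 40, 23, 47, 138, 89, 56, 148, 143, 116, 86, 117, 130, 123, 8, 159, 48, 182, 95, 127, 184, 183, 139, 133, 62, 26, 179, 156, 109, 164, 75, 19, 64, 114, 191, 105, 181, 51, 121, 113, 147, 99, 110, 15, 81, 90, 100, 154, 21, 152, 126, 140, 177, 68, 97, 22, 3, 132, 18, 20, 108, 120, 69, 141, 28, 74, 168, 58, 43, 155, 65, 158, 4, 176, 24, 91, 144, 160, 92, 188, 166, 163, 31, 13, 186, 78, 151, 82, 134, 106, 32, 57, 192, 149, 187, 122, 157, 153, 170, 146, 55, 104, 137, 45, 50, 77, 107, 76, 63, 70, 185, 34, 145, 11, 98, 66, 9, 10, 54, 60, 131, 167, 14, 37, 84, 29, 118, 174, 129, 79, 2, 88, 12, 142, 72, 80, 46, 94, 83, 178, 112, 103, 93, 39, 172, 41, 67, 53, 16, 125, 96, 171, 190, 61, 175, 173, 85, 73, 124, 52, 165, 119, 25, 135, 150, 38, 128, 35, 189, 17, 169, 102, 49, 33, 101, 5, 27, 30, 162, 180, 7, 115, 42, 111, 59, 87, 161, 136, 1]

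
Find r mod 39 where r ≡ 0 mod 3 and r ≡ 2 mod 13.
M = 3 × 13 = 39. M₁ = 13, y₁ ≡ 1 mod 3. M₂ = 3, y₂ ≡ 9 mod 13. r = 0×13×1 + 2×3×9 ≡ 15 mod 39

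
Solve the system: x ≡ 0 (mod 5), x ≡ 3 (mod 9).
M = 5 × 9 = 45. M₁ = 9, y₁ ≡ 4 (mod 5). M₂ = 5, y₂ ≡ 2 (mod 9). x = 0×9×4 + 3×5×2 ≡ 30 (mod 45)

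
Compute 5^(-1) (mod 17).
Since 17 is prime, by Fermat 5^(-1) ≡ 5^{15} ≡ 7 (mod 17). Verify: 5 × 7 = 35 ≡ 1 (mod 17)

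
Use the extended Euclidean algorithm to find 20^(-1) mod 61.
Extended GCD: 20(-3) + 61(1) = 1. So 20^(-1) ≡ -3 ≡ 58 mod 61. Verify: 20 × 58 = 1160 ≡ 1 mod 61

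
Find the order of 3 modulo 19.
Powers of 3 mod 19: 3^1≡3, 3^2≡9, 3^3≡8, 3^4≡5, 3^5≡15, 3^6≡7, 3^7≡2, 3^8≡6, 3^9≡18, 3^10≡16, 3^11≡10, 3^12≡11, 3^13≡14, 3^14≡4, 3^15≡12, 3^16≡17, 3^17≡13, 3^18≡1. Order = 18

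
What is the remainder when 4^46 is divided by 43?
Using Fermat: 4^{42} ≡ 1 mod 43. 46 ≡ 4 mod 42. So 4^{46} ≡ 4^{4} ≡ 41 mod 43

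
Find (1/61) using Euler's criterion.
(1/61) = 1^{30} mod 61 = 1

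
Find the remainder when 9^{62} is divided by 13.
By Fermat: 9^{12} ≡ 1 (mod 13). 62 = 5×12 + 2. So 9^{62} ≡ 9^{2} ≡ 3 (mod 13)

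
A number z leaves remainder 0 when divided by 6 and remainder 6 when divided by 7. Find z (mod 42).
M = 6 × 7 = 42. M₁ = 7, y₁ ≡ 1 (mod 6). M₂ = 6, y₂ ≡ 6 (mod 7). z = 0×7×1 + 6×6×6 ≡ 6 (mod 42)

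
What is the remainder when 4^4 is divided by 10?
4^{4} = 256 ≡ 6 (mod 10)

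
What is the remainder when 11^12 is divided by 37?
By repeated squaring mod 37: 11^{1}≡11, 11^{2}≡10, 11^{4}≡26, 11^{8}≡10. Then 11^{12} = 11^{8+4} ≡ 10 × 26 ≡ 1 mod 37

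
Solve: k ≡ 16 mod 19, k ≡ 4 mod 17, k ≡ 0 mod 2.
M = 19 × 17 × 2 = 646. M₁ = 34, y₁ ≡ 14 mod 19. M₂ = 38, y₂ ≡ 13 mod 17. M₃ = 323, y₃ ≡ 1 mod 2. k = 16×34×14 + 4×38×13 + 0×323×1 ≡ 548 mod 646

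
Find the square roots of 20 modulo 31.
The square roots of 20 mod 31 are 19 and 12. Verify: 19² = 361 ≡ 20 mod 31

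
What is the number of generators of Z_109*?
Number of primitive roots mod 109 = φ(p-1) = φ(108) = 36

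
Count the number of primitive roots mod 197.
There are φ(197-1) = φ(196) = 84 primitive roots modulo 197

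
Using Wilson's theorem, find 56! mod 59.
(58)! = (56)! × (57) × (58) ≡ -1 mod 59. So (56)! ≡ -1 × [(58)(57)]^(-1) ≡ 29 mod 59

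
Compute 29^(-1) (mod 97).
Since 97 is prime, by Fermat 29^(-1) ≡ 29^{95} ≡ 87 (mod 97). Verify: 29 × 87 = 2523 ≡ 1 (mod 97)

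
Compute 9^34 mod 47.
By repeated squaring mod 47: 9^{1}≡9, 9^{2}≡34, 9^{4}≡28, 9^{8}≡32, 9^{16}≡37, 9^{32}≡6. Then 9^{34} = 9^{32+2} ≡ 6 × 34 ≡ 16 mod 47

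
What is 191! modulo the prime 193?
(192)! = (191)! × (192) ≡ -1 (mod 193). So (191)! ≡ -1 × (192)^(-1) ≡ (-1)×(-1) = 1 (mod 193)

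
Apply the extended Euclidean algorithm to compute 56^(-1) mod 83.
Extended GCD: 56(-40) + 83(27) = 1. So 56^(-1) ≡ -40 ≡ 43 mod 83. Verify: 56 × 43 = 2408 ≡ 1 mod 83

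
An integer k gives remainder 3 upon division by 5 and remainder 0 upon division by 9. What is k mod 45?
M = 5 × 9 = 45. M₁ = 9, y₁ ≡ 4 mod 5. M₂ = 5, y₂ ≡ 2 mod 9. k = 3×9×4 + 0×5×2 ≡ 18 mod 45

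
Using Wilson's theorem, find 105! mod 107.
(106)! = (105)! × (106) ≡ -1 (mod 107). So (105)! ≡ -1 × (106)^(-1) ≡ (-1)×(-1) = 1 (mod 107)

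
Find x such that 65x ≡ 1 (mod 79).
Since 79 is prime, by Fermat 65^(-1) ≡ 65^{77} ≡ 62 (mod 79). Verify: 65 × 62 = 4030 ≡ 1 (mod 79)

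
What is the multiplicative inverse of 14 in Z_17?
Since 17 is prime, by Fermat 14^(-1) ≡ 14^{15} ≡ 11 mod 17. Verify: 14 × 11 = 154 ≡ 1 mod 17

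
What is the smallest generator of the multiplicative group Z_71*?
g = 7. For each prime q|70: 7^{35}≡70, 7^{14}≡54, 7^{10}≡45, none ≡ 1, so ord_71(7) = 70 and 7 is a primitive root.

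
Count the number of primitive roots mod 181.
A prime p has φ(p-1) primitive roots; here φ(180) = 48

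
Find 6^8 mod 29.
By repeated squaring mod 29: 6^{1}≡6, 6^{2}≡7, 6^{4}≡20, 6^{8}≡23. So 6^{8} ≡ 23 mod 29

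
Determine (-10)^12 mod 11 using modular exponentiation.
Using Fermat: (-10)^{10} ≡ 1 (mod 11). 12 ≡ 2 (mod 10). So (-10)^{12} ≡ (-10)^{2} ≡ 1 (mod 11)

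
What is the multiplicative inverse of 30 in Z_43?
Since 43 is prime, by Fermat 30^(-1) ≡ 30^{41} ≡ 33 mod 43. Verify: 30 × 33 = 990 ≡ 1 mod 43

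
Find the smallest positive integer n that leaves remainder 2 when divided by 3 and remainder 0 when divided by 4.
M = 3 × 4 = 12. M₁ = 4, y₁ ≡ 1 mod 3. M₂ = 3, y₂ ≡ 3 mod 4. n = 2×4×1 + 0×3×3 ≡ 8 mod 12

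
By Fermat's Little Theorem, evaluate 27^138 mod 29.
By Fermat: 27^{28} ≡ 1 mod 29. 138 = 4×28 + 26. So 27^{138} ≡ 27^{26} ≡ 22 mod 29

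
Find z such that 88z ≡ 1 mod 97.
Since 97 is prime, by Fermat 88^(-1) ≡ 88^{95} ≡ 43 mod 97. Verify: 88 × 43 = 3784 ≡ 1 mod 97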